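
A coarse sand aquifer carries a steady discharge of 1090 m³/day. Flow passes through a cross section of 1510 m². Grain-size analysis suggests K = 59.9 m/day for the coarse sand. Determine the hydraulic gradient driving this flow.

0.0121

From Q = K·A·i, i = Q / (K·A) = 1090 / (59.90 × 1510) = 0.01205.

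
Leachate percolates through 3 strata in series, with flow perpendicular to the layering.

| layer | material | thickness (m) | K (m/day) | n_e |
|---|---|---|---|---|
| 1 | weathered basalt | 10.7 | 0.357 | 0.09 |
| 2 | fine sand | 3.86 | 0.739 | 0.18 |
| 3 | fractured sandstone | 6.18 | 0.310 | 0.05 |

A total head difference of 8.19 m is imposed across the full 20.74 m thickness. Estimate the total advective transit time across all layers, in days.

13.2

With flow normal to the layers, continuity requires the same specific discharge q through every layer.
Σ(b_i/K_i) = 10.7/0.357 + 3.86/0.739 + 6.18/0.310 = 55.13 d.
q = Δh / Σ(b_i/K_i) = 8.19 / 55.13 = 0.1486 m/day.
In each layer the seepage velocity is v_i = q/n_i, so the layer transit time is t_i = b_i·n_i / q:
  layer 1 (weathered basalt): t_1 = 10.7 × 0.09 / 0.1486 = 6.482 d
  layer 2 (fine sand): t_2 = 3.86 × 0.18 / 0.1486 = 4.677 d
  layer 3 (fractured sandstone): t_3 = 6.18 × 0.05 / 0.1486 = 2.080 d
Total t = Σ t_i = 13.24 days.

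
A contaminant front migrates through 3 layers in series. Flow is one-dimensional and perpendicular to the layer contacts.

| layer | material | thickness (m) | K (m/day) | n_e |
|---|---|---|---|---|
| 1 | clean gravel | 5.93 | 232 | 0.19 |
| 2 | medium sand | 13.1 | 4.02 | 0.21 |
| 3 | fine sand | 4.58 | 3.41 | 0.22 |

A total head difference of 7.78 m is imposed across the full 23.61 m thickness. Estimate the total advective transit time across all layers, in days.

With flow normal to the layers, continuity requires the same specific discharge q through every layer.
Σ(b_i/K_i) = 5.93/232 + 13.1/4.02 + 4.58/3.41 = 4.627 d.
q = Δh / Σ(b_i/K_i) = 7.78 / 4.627 = 1.681 m/day.
In each layer the seepage velocity is v_i = q/n_i, so the layer transit time is t_i = b_i·n_i / q:
  layer 1 (clean gravel): t_1 = 5.93 × 0.19 / 1.681 = 0.6701 d
  layer 2 (medium sand): t_2 = 13.1 × 0.21 / 1.681 = 1.636 d
  layer 3 (fine sand): t_3 = 4.58 × 0.22 / 1.681 = 0.5993 d
Total t = Σ t_i = 2.906 days.

2.91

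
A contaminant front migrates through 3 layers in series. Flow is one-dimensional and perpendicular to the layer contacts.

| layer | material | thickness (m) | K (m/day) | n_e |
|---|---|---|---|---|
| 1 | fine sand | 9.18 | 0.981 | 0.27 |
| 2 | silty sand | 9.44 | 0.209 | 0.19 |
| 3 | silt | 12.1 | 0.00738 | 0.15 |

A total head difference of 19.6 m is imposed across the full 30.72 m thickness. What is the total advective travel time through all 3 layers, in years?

With flow normal to the layers, continuity requires the same specific discharge q through every layer.
Σ(b_i/K_i) = 9.18/0.981 + 9.44/0.209 + 12.1/0.00738 = 1694 d.
q = Δh / Σ(b_i/K_i) = 19.6 / 1694 = 0.01157 m/day.
In each layer the seepage velocity is v_i = q/n_i, so the layer transit time is t_i = b_i·n_i / q:
  layer 1 (fine sand): t_1 = 9.18 × 0.27 / 0.01157 = 214.2 d
  layer 2 (silty sand): t_2 = 9.44 × 0.19 / 0.01157 = 155.0 d
  layer 3 (silt): t_3 = 12.1 × 0.15 / 0.01157 = 156.9 d
Total t = Σ t_i = 526.1 days = 1.440 years.

1.44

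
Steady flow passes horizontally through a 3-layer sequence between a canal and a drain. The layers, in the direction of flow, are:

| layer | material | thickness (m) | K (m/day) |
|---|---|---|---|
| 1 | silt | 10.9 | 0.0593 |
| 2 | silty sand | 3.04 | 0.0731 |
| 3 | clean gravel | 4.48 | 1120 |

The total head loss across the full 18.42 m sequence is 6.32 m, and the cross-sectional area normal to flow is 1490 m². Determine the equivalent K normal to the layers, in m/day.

Flow is perpendicular to layering, so the layers act in series and the equivalent K is the thickness-weighted harmonic mean.
Total thickness L = 10.9 + 3.04 + 4.48 = 18.42 m.
Σ(b_i/K_i) = 10.9/0.0593 + 3.04/0.0731 + 4.48/1120 = 225.4 d.
K_eq = L / Σ(b_i/K_i) = 18.42 / 225.4 = 0.08172 m/day.

0.0817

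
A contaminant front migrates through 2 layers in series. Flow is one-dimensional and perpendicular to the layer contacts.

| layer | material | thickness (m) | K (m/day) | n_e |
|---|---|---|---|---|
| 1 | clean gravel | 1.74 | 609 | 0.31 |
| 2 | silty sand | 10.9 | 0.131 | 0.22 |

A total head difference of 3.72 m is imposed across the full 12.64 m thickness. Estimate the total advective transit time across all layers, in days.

65.7

With flow normal to the layers, continuity requires the same specific discharge q through every layer.
Σ(b_i/K_i) = 1.74/609 + 10.9/0.131 = 83.21 d.
q = Δh / Σ(b_i/K_i) = 3.72 / 83.21 = 0.04471 m/day.
In each layer the seepage velocity is v_i = q/n_i, so the layer transit time is t_i = b_i·n_i / q:
  layer 1 (clean gravel): t_1 = 1.74 × 0.31 / 0.04471 = 12.07 d
  layer 2 (silty sand): t_2 = 10.9 × 0.22 / 0.04471 = 53.64 d
Total t = Σ t_i = 65.70 days.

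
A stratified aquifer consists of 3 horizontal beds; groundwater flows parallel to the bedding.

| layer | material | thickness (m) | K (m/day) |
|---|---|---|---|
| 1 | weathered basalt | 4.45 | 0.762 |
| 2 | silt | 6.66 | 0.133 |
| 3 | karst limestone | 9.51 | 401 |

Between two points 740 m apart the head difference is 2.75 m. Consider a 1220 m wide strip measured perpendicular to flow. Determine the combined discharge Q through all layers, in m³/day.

Flow is parallel to layering, so each bed carries its own Darcy discharge and the transmissivities add.
Σ(K_i·b_i) = 0.762×4.45 + 0.133×6.66 + 401×9.51 = 3818 m²/day.
Hydraulic gradient i = Δh / L = 2.75 / 740 = 0.003716.
Q = Σ(K_i·b_i) · W · i = 3818 × 1220 × 0.003716 = 17309 m³/day.

17300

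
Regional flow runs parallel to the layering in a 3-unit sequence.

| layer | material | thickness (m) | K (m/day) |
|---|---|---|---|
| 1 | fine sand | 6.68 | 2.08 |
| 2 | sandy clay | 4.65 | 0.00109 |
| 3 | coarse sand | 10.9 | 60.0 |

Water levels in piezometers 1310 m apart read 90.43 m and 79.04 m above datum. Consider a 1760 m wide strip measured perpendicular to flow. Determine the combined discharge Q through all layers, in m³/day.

10200

Flow is parallel to layering, so each bed carries its own Darcy discharge and the transmissivities add.
Σ(K_i·b_i) = 2.08×6.68 + 0.00109×4.65 + 60.0×10.9 = 667.9 m²/day.
Hydraulic gradient i = (90.43 − 79.04) / 1310 = 11.39 / 1310 = 0.008695.
Q = Σ(K_i·b_i) · W · i = 667.9 × 1760 × 0.008695 = 10221 m³/day.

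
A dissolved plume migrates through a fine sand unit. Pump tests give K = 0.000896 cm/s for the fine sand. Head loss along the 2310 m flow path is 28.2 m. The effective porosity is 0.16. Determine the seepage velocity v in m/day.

Convert K: 0.000896 cm/s × 864 = 0.7741 m/day.
Hydraulic gradient i = Δh / L = 28.2 / 2310 = 0.01221.
Darcy flux q = K · i = 0.7741 × 0.01221 = 0.009451 m/day.
Seepage velocity v = q / n_e = 0.009451 / 0.16 = 0.05907 m/day.

0.0591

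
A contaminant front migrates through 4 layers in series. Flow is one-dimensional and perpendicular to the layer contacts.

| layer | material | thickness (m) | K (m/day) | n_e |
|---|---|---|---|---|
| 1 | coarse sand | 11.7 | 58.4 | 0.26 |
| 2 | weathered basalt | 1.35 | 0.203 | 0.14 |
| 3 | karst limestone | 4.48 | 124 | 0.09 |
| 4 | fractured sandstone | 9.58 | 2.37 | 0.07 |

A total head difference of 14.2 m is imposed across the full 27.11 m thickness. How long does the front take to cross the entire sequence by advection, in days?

With flow normal to the layers, continuity requires the same specific discharge q through every layer.
Σ(b_i/K_i) = 11.7/58.4 + 1.35/0.203 + 4.48/124 + 9.58/2.37 = 10.93 d.
q = Δh / Σ(b_i/K_i) = 14.2 / 10.93 = 1.299 m/day.
In each layer the seepage velocity is v_i = q/n_i, so the layer transit time is t_i = b_i·n_i / q:
  layer 1 (coarse sand): t_1 = 11.7 × 0.26 / 1.299 = 2.341 d
  layer 2 (weathered basalt): t_2 = 1.35 × 0.14 / 1.299 = 0.1455 d
  layer 3 (karst limestone): t_3 = 4.48 × 0.09 / 1.299 = 0.3103 d
  layer 4 (fractured sandstone): t_4 = 9.58 × 0.07 / 1.299 = 0.5161 d
Total t = Σ t_i = 3.313 days.

3.31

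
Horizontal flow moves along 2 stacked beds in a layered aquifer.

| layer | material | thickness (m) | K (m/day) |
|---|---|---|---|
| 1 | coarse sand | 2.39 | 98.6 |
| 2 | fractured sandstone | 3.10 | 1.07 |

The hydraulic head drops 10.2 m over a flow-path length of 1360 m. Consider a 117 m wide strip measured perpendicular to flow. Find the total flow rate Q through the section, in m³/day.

210

Flow is parallel to layering, so each bed carries its own Darcy discharge and the transmissivities add.
Σ(K_i·b_i) = 98.6×2.39 + 1.07×3.10 = 239.0 m²/day.
Hydraulic gradient i = Δh / L = 10.2 / 1360 = 0.007500.
Q = Σ(K_i·b_i) · W · i = 239.0 × 117 × 0.007500 = 209.7 m³/day.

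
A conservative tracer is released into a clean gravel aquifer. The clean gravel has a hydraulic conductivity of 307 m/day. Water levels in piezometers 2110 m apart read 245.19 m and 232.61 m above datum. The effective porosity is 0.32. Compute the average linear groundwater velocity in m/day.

5.72

Hydraulic gradient i = (245.19 − 232.61) / 2110 = 12.58 / 2110 = 0.005962.
Darcy flux q = K · i = 307.0 × 0.005962 = 1.830 m/day.
Seepage velocity v = q / n_e = 1.830 / 0.32 = 5.720 m/day.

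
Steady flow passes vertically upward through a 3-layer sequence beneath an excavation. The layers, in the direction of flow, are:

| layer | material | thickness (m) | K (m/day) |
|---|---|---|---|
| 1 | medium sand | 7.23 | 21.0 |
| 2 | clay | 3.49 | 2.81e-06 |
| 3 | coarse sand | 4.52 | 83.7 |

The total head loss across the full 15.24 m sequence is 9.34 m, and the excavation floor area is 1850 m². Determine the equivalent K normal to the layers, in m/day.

Flow is perpendicular to layering, so the layers act in series and the equivalent K is the thickness-weighted harmonic mean.
Total thickness L = 7.23 + 3.49 + 4.52 = 15.24 m.
Σ(b_i/K_i) = 7.23/21.0 + 3.49/2.81e-06 + 4.52/83.7 = 1.242e+06 d.
K_eq = L / Σ(b_i/K_i) = 15.24 / 1.242e+06 = 1.227e-05 m/day.

1.23e-05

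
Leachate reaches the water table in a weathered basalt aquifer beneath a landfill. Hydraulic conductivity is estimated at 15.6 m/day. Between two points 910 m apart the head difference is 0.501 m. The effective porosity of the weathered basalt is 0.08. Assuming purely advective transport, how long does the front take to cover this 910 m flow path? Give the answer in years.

Hydraulic gradient i = Δh / L = 0.501 / 910 = 0.0005505.
Darcy flux q = K · i = 15.60 × 0.0005505 = 0.008589 m/day.
Seepage velocity v = q / n_e = 0.008589 / 0.08 = 0.1074 m/day.
Travel time t = L / v = 910 / 0.1074 = 8476 days = 23.21 years.

23.2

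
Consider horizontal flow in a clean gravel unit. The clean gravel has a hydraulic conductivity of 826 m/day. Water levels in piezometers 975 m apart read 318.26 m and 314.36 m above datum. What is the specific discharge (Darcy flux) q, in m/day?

3.30

Hydraulic gradient i = (318.26 − 314.36) / 975 = 3.9 / 975 = 0.004000.
Specific discharge q = K · i = 826.0 × 0.004000 = 3.304 m/day.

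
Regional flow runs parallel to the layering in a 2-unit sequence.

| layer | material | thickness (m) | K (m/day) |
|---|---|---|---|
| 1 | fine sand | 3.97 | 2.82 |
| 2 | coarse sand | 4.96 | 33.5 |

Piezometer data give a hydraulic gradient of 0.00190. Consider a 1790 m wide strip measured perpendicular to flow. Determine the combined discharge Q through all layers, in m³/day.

Flow is parallel to layering, so each bed carries its own Darcy discharge and the transmissivities add.
Σ(K_i·b_i) = 2.82×3.97 + 33.5×4.96 = 177.4 m²/day.
Hydraulic gradient i = 0.00190.
Q = Σ(K_i·b_i) · W · i = 177.4 × 1790 × 0.001900 = 603.2 m³/day.

603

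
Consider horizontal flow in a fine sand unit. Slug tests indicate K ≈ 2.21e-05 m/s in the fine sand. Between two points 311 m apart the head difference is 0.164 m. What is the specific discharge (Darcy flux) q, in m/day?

0.00101

Convert K: 2.21e-05 m/s × 86400 = 1.909 m/day.
Hydraulic gradient i = Δh / L = 0.164 / 311 = 0.0005273.
Specific discharge q = K · i = 1.909 × 0.0005273 = 0.001007 m/day.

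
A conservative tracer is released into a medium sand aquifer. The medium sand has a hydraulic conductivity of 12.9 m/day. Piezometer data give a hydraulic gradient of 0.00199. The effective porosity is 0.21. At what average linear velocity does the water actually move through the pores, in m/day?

0.122

Hydraulic gradient i = 0.00199.
Darcy flux q = K · i = 12.90 × 0.001990 = 0.02567 m/day.
Seepage velocity v = q / n_e = 0.02567 / 0.21 = 0.1222 m/day.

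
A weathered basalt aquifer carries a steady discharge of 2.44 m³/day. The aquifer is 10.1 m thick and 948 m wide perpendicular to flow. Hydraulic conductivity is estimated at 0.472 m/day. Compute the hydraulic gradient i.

Cross-sectional area A = 948 × 10.1 = 9575 m².
From Q = K·A·i, i = Q / (K·A) = 2.44 / (0.4720 × 9575) = 0.0005399.

0.000540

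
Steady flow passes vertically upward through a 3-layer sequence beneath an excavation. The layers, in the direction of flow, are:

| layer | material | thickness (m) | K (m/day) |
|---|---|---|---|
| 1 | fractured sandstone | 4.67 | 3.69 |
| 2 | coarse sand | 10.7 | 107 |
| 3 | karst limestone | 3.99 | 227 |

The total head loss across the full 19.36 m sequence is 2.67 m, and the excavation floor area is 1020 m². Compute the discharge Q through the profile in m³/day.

1970

Flow is perpendicular to layering, so the layers act in series and the equivalent K is the thickness-weighted harmonic mean.
Total thickness L = 4.67 + 10.7 + 3.99 = 19.36 m.
Σ(b_i/K_i) = 4.67/3.69 + 10.7/107 + 3.99/227 = 1.383 d.
K_eq = L / Σ(b_i/K_i) = 19.36 / 1.383 = 14.00 m/day.
Q = K_eq · A · (Δh/L) = 14.00 × 1020 × (2.67/19.36) = 1969 m³/day.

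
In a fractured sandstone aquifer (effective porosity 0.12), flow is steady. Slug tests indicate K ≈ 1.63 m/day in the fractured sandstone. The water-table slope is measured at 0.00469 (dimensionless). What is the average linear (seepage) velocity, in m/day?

0.0637

Hydraulic gradient i = 0.00469.
Darcy flux q = K · i = 1.630 × 0.004690 = 0.007645 m/day.
Seepage velocity v = q / n_e = 0.007645 / 0.12 = 0.06371 m/day.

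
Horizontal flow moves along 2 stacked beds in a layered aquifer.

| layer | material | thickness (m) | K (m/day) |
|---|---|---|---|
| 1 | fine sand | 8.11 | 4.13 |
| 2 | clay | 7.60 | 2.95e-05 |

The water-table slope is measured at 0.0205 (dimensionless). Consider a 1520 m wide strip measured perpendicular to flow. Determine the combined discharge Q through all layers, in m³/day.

Flow is parallel to layering, so each bed carries its own Darcy discharge and the transmissivities add.
Σ(K_i·b_i) = 4.13×8.11 + 2.95e-05×7.60 = 33.49 m²/day.
Hydraulic gradient i = 0.0205.
Q = Σ(K_i·b_i) · W · i = 33.49 × 1520 × 0.02050 = 1044 m³/day.

1040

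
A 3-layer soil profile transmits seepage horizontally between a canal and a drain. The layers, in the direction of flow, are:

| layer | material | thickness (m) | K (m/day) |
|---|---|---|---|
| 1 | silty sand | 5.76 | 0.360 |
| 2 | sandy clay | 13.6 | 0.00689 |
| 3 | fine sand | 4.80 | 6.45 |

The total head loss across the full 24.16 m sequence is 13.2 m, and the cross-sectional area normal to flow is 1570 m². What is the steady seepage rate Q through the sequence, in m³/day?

Flow is perpendicular to layering, so the layers act in series and the equivalent K is the thickness-weighted harmonic mean.
Total thickness L = 5.76 + 13.6 + 4.80 = 24.16 m.
Σ(b_i/K_i) = 5.76/0.360 + 13.6/0.00689 + 4.80/6.45 = 1991 d.
K_eq = L / Σ(b_i/K_i) = 24.16 / 1991 = 0.01214 m/day.
Q = K_eq · A · (Δh/L) = 0.01214 × 1570 × (13.2/24.16) = 10.41 m³/day.

10.4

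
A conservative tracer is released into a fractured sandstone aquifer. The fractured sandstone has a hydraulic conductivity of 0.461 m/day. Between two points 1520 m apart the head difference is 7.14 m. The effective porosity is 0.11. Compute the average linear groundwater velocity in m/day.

Hydraulic gradient i = Δh / L = 7.14 / 1520 = 0.004697.
Darcy flux q = K · i = 0.4610 × 0.004697 = 0.002165 m/day.
Seepage velocity v = q / n_e = 0.002165 / 0.11 = 0.01969 m/day.

0.0197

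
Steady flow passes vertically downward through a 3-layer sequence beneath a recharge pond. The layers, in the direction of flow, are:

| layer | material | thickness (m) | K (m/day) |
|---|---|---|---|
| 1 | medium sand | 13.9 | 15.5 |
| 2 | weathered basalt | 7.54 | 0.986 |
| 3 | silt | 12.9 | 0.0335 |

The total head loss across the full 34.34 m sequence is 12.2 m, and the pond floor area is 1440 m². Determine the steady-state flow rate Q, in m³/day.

Flow is perpendicular to layering, so the layers act in series and the equivalent K is the thickness-weighted harmonic mean.
Total thickness L = 13.9 + 7.54 + 12.9 = 34.34 m.
Σ(b_i/K_i) = 13.9/15.5 + 7.54/0.986 + 12.9/0.0335 = 393.6 d.
K_eq = L / Σ(b_i/K_i) = 34.34 / 393.6 = 0.08724 m/day.
Q = K_eq · A · (Δh/L) = 0.08724 × 1440 × (12.2/34.34) = 44.63 m³/day.

44.6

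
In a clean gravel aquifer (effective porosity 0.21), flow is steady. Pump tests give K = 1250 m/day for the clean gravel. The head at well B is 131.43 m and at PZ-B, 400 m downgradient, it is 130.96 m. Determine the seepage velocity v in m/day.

6.99

Hydraulic gradient i = (131.43 − 130.96) / 400 = 0.47 / 400 = 0.001175.
Darcy flux q = K · i = 1250 × 0.001175 = 1.469 m/day.
Seepage velocity v = q / n_e = 1.469 / 0.21 = 6.994 m/day.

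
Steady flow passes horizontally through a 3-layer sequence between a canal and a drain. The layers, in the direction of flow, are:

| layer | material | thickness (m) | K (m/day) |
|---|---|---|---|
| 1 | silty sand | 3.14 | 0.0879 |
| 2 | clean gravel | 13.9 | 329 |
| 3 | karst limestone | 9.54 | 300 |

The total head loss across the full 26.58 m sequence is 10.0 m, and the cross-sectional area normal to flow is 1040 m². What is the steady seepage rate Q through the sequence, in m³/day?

291

Flow is perpendicular to layering, so the layers act in series and the equivalent K is the thickness-weighted harmonic mean.
Total thickness L = 3.14 + 13.9 + 9.54 = 26.58 m.
Σ(b_i/K_i) = 3.14/0.0879 + 13.9/329 + 9.54/300 = 35.80 d.
K_eq = L / Σ(b_i/K_i) = 26.58 / 35.80 = 0.7425 m/day.
Q = K_eq · A · (Δh/L) = 0.7425 × 1040 × (10.0/26.58) = 290.5 m³/day.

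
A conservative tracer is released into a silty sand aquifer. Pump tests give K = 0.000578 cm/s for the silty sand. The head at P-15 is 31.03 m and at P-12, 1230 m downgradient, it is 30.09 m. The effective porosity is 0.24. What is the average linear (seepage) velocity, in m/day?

0.00159

Convert K: 0.000578 cm/s × 864 = 0.4994 m/day.
Hydraulic gradient i = (31.03 − 30.09) / 1230 = 0.94 / 1230 = 0.0007642.
Darcy flux q = K · i = 0.4994 × 0.0007642 = 0.0003816 m/day.
Seepage velocity v = q / n_e = 0.0003816 / 0.24 = 0.001590 m/day.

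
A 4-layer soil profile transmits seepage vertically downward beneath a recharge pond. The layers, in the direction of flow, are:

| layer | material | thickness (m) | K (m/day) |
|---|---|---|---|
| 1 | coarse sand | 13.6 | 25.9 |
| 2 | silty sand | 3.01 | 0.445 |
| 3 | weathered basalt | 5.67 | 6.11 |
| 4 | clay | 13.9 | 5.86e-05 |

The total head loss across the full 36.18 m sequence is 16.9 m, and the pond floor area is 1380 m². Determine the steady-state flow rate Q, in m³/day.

0.0983

Flow is perpendicular to layering, so the layers act in series and the equivalent K is the thickness-weighted harmonic mean.
Total thickness L = 13.6 + 3.01 + 5.67 + 13.9 = 36.18 m.
Σ(b_i/K_i) = 13.6/25.9 + 3.01/0.445 + 5.67/6.11 + 13.9/5.86e-05 = 2.372e+05 d.
K_eq = L / Σ(b_i/K_i) = 36.18 / 2.372e+05 = 0.0001525 m/day.
Q = K_eq · A · (Δh/L) = 0.0001525 × 1380 × (16.9/36.18) = 0.09832 m³/day.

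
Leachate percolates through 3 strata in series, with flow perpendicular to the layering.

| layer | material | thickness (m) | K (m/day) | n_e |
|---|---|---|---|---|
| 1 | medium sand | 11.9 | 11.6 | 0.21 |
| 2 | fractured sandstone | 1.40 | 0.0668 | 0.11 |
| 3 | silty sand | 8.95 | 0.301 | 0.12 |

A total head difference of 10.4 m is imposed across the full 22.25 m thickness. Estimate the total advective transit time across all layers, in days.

With flow normal to the layers, continuity requires the same specific discharge q through every layer.
Σ(b_i/K_i) = 11.9/11.6 + 1.40/0.0668 + 8.95/0.301 = 51.72 d.
q = Δh / Σ(b_i/K_i) = 10.4 / 51.72 = 0.2011 m/day.
In each layer the seepage velocity is v_i = q/n_i, so the layer transit time is t_i = b_i·n_i / q:
  layer 1 (medium sand): t_1 = 11.9 × 0.21 / 0.2011 = 12.43 d
  layer 2 (fractured sandstone): t_2 = 1.40 × 0.11 / 0.2011 = 0.7658 d
  layer 3 (silty sand): t_3 = 8.95 × 0.12 / 0.2011 = 5.341 d
Total t = Σ t_i = 18.53 days.

18.5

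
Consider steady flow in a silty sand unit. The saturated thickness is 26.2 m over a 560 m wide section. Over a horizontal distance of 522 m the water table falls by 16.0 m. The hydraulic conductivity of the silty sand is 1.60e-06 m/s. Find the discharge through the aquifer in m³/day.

Convert K: 1.60e-06 m/s × 86400 = 0.1382 m/day.
Cross-sectional area A = 560 × 26.2 = 14672 m².
Hydraulic gradient i = Δh / L = 16.0 / 522 = 0.03065.
Darcy's law: Q = K · A · i = 0.1382 × 14672 × 0.03065 = 62.17 m³/day.

62.2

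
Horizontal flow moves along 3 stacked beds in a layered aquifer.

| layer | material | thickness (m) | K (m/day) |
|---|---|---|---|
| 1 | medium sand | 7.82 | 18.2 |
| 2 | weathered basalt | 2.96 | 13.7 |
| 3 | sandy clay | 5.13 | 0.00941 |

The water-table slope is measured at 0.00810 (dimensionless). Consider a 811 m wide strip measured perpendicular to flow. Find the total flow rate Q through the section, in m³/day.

Flow is parallel to layering, so each bed carries its own Darcy discharge and the transmissivities add.
Σ(K_i·b_i) = 18.2×7.82 + 13.7×2.96 + 0.00941×5.13 = 182.9 m²/day.
Hydraulic gradient i = 0.00810.
Q = Σ(K_i·b_i) · W · i = 182.9 × 811 × 0.008100 = 1202 m³/day.

1200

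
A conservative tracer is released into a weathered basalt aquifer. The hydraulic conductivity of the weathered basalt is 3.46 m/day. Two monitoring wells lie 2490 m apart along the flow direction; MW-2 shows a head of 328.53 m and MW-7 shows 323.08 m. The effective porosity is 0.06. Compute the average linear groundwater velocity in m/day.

Hydraulic gradient i = (328.53 − 323.08) / 2490 = 5.45 / 2490 = 0.002189.
Darcy flux q = K · i = 3.460 × 0.002189 = 0.007573 m/day.
Seepage velocity v = q / n_e = 0.007573 / 0.06 = 0.1262 m/day.

0.126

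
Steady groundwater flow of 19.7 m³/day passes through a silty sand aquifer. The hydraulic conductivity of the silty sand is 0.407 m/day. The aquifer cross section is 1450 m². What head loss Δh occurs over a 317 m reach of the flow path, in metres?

10.6

From Q = K·A·i, i = Q / (K·A) = 19.7 / (0.4070 × 1450) = 0.03338.
Head loss Δh = i · L = 0.03338 × 317 = 10.58 m.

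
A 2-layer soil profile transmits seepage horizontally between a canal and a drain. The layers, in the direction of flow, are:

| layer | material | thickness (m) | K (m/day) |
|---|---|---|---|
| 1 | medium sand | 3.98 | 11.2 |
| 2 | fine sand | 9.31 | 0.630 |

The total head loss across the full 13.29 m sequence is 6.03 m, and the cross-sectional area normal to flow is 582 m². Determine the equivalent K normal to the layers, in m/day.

0.878

Flow is perpendicular to layering, so the layers act in series and the equivalent K is the thickness-weighted harmonic mean.
Total thickness L = 3.98 + 9.31 = 13.29 m.
Σ(b_i/K_i) = 3.98/11.2 + 9.31/0.630 = 15.13 d.
K_eq = L / Σ(b_i/K_i) = 13.29 / 15.13 = 0.8782 m/day.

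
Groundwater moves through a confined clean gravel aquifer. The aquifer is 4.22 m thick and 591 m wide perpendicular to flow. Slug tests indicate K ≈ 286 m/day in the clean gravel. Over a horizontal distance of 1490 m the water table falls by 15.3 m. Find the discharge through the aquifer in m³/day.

Cross-sectional area A = 591 × 4.22 = 2494 m².
Hydraulic gradient i = Δh / L = 15.3 / 1490 = 0.01027.
Darcy's law: Q = K · A · i = 286.0 × 2494 × 0.01027 = 7324 m³/day.

7320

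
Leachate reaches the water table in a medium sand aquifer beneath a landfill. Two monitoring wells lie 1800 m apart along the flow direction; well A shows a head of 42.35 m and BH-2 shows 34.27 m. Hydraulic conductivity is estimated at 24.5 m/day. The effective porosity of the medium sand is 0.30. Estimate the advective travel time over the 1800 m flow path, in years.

Hydraulic gradient i = (42.35 − 34.27) / 1800 = 8.08 / 1800 = 0.004489.
Darcy flux q = K · i = 24.50 × 0.004489 = 0.1100 m/day.
Seepage velocity v = q / n_e = 0.1100 / 0.30 = 0.3666 m/day.
Travel time t = L / v = 1800 / 0.3666 = 4910 days = 13.44 years.

13.4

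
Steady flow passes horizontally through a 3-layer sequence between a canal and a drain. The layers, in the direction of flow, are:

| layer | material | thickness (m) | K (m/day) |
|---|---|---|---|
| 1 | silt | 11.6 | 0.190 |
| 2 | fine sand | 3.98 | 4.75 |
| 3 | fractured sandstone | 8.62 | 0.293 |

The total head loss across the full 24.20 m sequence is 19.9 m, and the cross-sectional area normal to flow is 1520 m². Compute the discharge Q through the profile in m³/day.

Flow is perpendicular to layering, so the layers act in series and the equivalent K is the thickness-weighted harmonic mean.
Total thickness L = 11.6 + 3.98 + 8.62 = 24.20 m.
Σ(b_i/K_i) = 11.6/0.190 + 3.98/4.75 + 8.62/0.293 = 91.31 d.
K_eq = L / Σ(b_i/K_i) = 24.20 / 91.31 = 0.2650 m/day.
Q = K_eq · A · (Δh/L) = 0.2650 × 1520 × (19.9/24.20) = 331.3 m³/day.

331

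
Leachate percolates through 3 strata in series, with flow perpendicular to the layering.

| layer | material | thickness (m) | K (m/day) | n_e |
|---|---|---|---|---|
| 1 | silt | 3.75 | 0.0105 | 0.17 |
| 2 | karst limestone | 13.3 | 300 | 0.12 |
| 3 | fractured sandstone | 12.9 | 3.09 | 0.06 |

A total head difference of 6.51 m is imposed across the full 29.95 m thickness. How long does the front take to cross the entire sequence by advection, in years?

With flow normal to the layers, continuity requires the same specific discharge q through every layer.
Σ(b_i/K_i) = 3.75/0.0105 + 13.3/300 + 12.9/3.09 = 361.4 d.
q = Δh / Σ(b_i/K_i) = 6.51 / 361.4 = 0.01802 m/day.
In each layer the seepage velocity is v_i = q/n_i, so the layer transit time is t_i = b_i·n_i / q:
  layer 1 (silt): t_1 = 3.75 × 0.17 / 0.01802 = 35.39 d
  layer 2 (karst limestone): t_2 = 13.3 × 0.12 / 0.01802 = 88.59 d
  layer 3 (fractured sandstone): t_3 = 12.9 × 0.06 / 0.01802 = 42.96 d
Total t = Σ t_i = 166.9 days = 0.4571 years.

0.457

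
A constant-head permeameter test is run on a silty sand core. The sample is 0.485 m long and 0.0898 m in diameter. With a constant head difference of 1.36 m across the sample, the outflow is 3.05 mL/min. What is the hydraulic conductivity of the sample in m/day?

0.247

Cross-sectional area A = π·(d/2)² = π × (0.0898/2)² = 0.006333 m².
Convert discharge: 3.05 mL/min = 5.083e-08 m³/s.
Darcy's law rearranged: K = Q·L / (A·Δh) = 5.083e-08 × 0.485 / (0.006333 × 1.36) = 2.862e-06 m/s = 0.2473 m/day.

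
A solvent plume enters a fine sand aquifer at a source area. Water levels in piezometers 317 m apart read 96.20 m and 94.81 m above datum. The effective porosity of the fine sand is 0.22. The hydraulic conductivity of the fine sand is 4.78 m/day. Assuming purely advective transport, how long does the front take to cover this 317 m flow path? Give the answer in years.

9.11

Hydraulic gradient i = (96.20 − 94.81) / 317 = 1.39 / 317 = 0.004385.
Darcy flux q = K · i = 4.780 × 0.004385 = 0.02096 m/day.
Seepage velocity v = q / n_e = 0.02096 / 0.22 = 0.09527 m/day.
Travel time t = L / v = 317 / 0.09527 = 3327 days = 9.110 years.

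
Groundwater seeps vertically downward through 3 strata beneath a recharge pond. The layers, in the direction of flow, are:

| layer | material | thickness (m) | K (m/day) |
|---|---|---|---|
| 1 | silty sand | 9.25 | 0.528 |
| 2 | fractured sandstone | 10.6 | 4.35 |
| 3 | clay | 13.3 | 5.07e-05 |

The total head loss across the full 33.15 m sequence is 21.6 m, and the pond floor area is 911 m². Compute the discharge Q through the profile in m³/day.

Flow is perpendicular to layering, so the layers act in series and the equivalent K is the thickness-weighted harmonic mean.
Total thickness L = 9.25 + 10.6 + 13.3 = 33.15 m.
Σ(b_i/K_i) = 9.25/0.528 + 10.6/4.35 + 13.3/5.07e-05 = 2.623e+05 d.
K_eq = L / Σ(b_i/K_i) = 33.15 / 2.623e+05 = 0.0001264 m/day.
Q = K_eq · A · (Δh/L) = 0.0001264 × 911 × (21.6/33.15) = 0.07501 m³/day.

0.0750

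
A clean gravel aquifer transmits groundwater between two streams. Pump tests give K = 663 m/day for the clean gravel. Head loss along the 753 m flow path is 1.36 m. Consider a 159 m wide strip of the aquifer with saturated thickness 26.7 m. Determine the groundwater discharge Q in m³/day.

5080

Cross-sectional area A = 159 × 26.7 = 4245 m².
Hydraulic gradient i = Δh / L = 1.36 / 753 = 0.001806.
Darcy's law: Q = K · A · i = 663.0 × 4245 × 0.001806 = 5084 m³/day.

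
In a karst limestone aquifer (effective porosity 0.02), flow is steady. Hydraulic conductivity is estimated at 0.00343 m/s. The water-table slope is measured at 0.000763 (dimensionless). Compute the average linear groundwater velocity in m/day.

Convert K: 0.00343 m/s × 86400 = 296.4 m/day.
Hydraulic gradient i = 0.000763.
Darcy flux q = K · i = 296.4 × 0.0007630 = 0.2261 m/day.
Seepage velocity v = q / n_e = 0.2261 / 0.02 = 11.31 m/day.

11.3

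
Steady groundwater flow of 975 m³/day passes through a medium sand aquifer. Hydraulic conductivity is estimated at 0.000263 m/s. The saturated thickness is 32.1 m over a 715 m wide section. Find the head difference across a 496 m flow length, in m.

Convert K: 0.000263 m/s × 86400 = 22.72 m/day.
Cross-sectional area A = 715 × 32.1 = 22952 m².
From Q = K·A·i, i = Q / (K·A) = 975 / (22.72 × 22952) = 0.001869.
Head loss Δh = i · L = 0.001869 × 496 = 0.9273 m.

0.927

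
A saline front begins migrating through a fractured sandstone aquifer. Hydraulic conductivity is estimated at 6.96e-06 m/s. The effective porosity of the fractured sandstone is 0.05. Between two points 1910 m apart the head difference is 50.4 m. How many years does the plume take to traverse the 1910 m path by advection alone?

Convert K: 6.96e-06 m/s × 86400 = 0.6013 m/day.
Hydraulic gradient i = Δh / L = 50.4 / 1910 = 0.02639.
Darcy flux q = K · i = 0.6013 × 0.02639 = 0.01587 m/day.
Seepage velocity v = q / n_e = 0.01587 / 0.05 = 0.3174 m/day.
Travel time t = L / v = 1910 / 0.3174 = 6018 days = 16.48 years.

16.5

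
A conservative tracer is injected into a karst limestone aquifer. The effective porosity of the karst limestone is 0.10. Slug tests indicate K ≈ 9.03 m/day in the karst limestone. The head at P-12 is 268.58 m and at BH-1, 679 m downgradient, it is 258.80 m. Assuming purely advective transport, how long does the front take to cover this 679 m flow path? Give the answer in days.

Hydraulic gradient i = (268.58 − 258.80) / 679 = 9.78 / 679 = 0.01440.
Darcy flux q = K · i = 9.030 × 0.01440 = 0.1301 m/day.
Seepage velocity v = q / n_e = 0.1301 / 0.10 = 1.301 m/day.
Travel time t = L / v = 679 / 1.301 = 522.1 days.

522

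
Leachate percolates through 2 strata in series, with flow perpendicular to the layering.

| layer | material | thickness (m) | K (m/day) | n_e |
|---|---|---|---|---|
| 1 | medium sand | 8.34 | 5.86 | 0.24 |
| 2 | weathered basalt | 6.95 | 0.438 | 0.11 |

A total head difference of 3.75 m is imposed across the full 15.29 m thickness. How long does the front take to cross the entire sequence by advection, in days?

With flow normal to the layers, continuity requires the same specific discharge q through every layer.
Σ(b_i/K_i) = 8.34/5.86 + 6.95/0.438 = 17.29 d.
q = Δh / Σ(b_i/K_i) = 3.75 / 17.29 = 0.2169 m/day.
In each layer the seepage velocity is v_i = q/n_i, so the layer transit time is t_i = b_i·n_i / q:
  layer 1 (medium sand): t_1 = 8.34 × 0.24 / 0.2169 = 9.229 d
  layer 2 (weathered basalt): t_2 = 6.95 × 0.11 / 0.2169 = 3.525 d
Total t = Σ t_i = 12.75 days.

12.8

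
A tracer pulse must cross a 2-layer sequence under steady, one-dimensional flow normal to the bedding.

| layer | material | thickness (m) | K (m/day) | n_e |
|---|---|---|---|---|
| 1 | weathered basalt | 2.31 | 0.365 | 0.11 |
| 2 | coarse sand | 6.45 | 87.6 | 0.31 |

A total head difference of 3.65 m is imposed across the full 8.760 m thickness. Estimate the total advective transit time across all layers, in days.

3.95

With flow normal to the layers, continuity requires the same specific discharge q through every layer.
Σ(b_i/K_i) = 2.31/0.365 + 6.45/87.6 = 6.402 d.
q = Δh / Σ(b_i/K_i) = 3.65 / 6.402 = 0.5701 m/day.
In each layer the seepage velocity is v_i = q/n_i, so the layer transit time is t_i = b_i·n_i / q:
  layer 1 (weathered basalt): t_1 = 2.31 × 0.11 / 0.5701 = 0.4457 d
  layer 2 (coarse sand): t_2 = 6.45 × 0.31 / 0.5701 = 3.507 d
Total t = Σ t_i = 3.953 days.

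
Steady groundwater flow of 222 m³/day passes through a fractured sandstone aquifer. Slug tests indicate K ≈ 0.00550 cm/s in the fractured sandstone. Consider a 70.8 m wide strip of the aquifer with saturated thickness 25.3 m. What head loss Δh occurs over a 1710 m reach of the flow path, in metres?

Convert K: 0.00550 cm/s × 864 = 4.752 m/day.
Cross-sectional area A = 70.8 × 25.3 = 1791 m².
From Q = K·A·i, i = Q / (K·A) = 222 / (4.752 × 1791) = 0.02608.
Head loss Δh = i · L = 0.02608 × 1710 = 44.60 m.

44.6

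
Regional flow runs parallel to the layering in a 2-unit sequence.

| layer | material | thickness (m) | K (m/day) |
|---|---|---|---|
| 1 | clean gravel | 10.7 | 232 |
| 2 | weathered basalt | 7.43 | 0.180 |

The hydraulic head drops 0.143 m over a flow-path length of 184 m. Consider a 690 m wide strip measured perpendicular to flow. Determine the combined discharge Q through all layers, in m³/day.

Flow is parallel to layering, so each bed carries its own Darcy discharge and the transmissivities add.
Σ(K_i·b_i) = 232×10.7 + 0.180×7.43 = 2484 m²/day.
Hydraulic gradient i = Δh / L = 0.143 / 184 = 0.0007772.
Q = Σ(K_i·b_i) · W · i = 2484 × 690 × 0.0007772 = 1332 m³/day.

1330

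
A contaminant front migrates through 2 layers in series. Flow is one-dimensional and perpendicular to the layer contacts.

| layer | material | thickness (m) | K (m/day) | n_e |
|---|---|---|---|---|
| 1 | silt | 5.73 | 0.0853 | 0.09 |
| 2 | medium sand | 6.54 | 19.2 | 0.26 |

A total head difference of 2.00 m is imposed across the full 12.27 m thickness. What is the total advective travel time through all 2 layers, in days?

With flow normal to the layers, continuity requires the same specific discharge q through every layer.
Σ(b_i/K_i) = 5.73/0.0853 + 6.54/19.2 = 67.52 d.
q = Δh / Σ(b_i/K_i) = 2.00 / 67.52 = 0.02962 m/day.
In each layer the seepage velocity is v_i = q/n_i, so the layer transit time is t_i = b_i·n_i / q:
  layer 1 (silt): t_1 = 5.73 × 0.09 / 0.02962 = 17.41 d
  layer 2 (medium sand): t_2 = 6.54 × 0.26 / 0.02962 = 57.40 d
Total t = Σ t_i = 74.81 days.

74.8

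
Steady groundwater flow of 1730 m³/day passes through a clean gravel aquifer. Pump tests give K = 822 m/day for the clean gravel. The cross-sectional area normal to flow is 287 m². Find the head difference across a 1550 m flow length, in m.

11.4

From Q = K·A·i, i = Q / (K·A) = 1730 / (822.0 × 287.0) = 0.007333.
Head loss Δh = i · L = 0.007333 × 1550 = 11.37 m.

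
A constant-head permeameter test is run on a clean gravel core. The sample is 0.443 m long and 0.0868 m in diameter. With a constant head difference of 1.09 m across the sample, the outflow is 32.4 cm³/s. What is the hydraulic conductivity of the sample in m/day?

Cross-sectional area A = π·(d/2)² = π × (0.0868/2)² = 0.005917 m².
Convert discharge: 32.4 cm³/s = 3.240e-05 m³/s.
Darcy's law rearranged: K = Q·L / (A·Δh) = 3.240e-05 × 0.443 / (0.005917 × 1.09) = 0.002225 m/s = 192.3 m/day.

192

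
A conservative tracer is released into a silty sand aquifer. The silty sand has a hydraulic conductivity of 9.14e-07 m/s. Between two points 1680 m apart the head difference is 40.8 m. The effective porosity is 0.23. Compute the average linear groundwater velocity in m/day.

0.00834

Convert K: 9.14e-07 m/s × 86400 = 0.07897 m/day.
Hydraulic gradient i = Δh / L = 40.8 / 1680 = 0.02429.
Darcy flux q = K · i = 0.07897 × 0.02429 = 0.001918 m/day.
Seepage velocity v = q / n_e = 0.001918 / 0.23 = 0.008338 m/day.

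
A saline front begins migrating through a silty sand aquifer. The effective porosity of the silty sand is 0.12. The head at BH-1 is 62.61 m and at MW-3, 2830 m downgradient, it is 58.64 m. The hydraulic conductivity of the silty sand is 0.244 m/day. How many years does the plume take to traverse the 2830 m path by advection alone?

Hydraulic gradient i = (62.61 − 58.64) / 2830 = 3.97 / 2830 = 0.001403.
Darcy flux q = K · i = 0.2440 × 0.001403 = 0.0003423 m/day.
Seepage velocity v = q / n_e = 0.0003423 / 0.12 = 0.002852 m/day.
Travel time t = L / v = 2830 / 0.002852 = 9.921e+05 days = 2716 years.

2720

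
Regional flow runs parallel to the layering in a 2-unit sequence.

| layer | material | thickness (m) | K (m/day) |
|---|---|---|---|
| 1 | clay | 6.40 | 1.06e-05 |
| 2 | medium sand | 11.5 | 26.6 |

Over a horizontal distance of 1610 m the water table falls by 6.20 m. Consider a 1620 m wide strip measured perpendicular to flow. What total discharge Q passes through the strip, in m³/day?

Flow is parallel to layering, so each bed carries its own Darcy discharge and the transmissivities add.
Σ(K_i·b_i) = 1.06e-05×6.40 + 26.6×11.5 = 305.9 m²/day.
Hydraulic gradient i = Δh / L = 6.20 / 1610 = 0.003851.
Q = Σ(K_i·b_i) · W · i = 305.9 × 1620 × 0.003851 = 1908 m³/day.

1910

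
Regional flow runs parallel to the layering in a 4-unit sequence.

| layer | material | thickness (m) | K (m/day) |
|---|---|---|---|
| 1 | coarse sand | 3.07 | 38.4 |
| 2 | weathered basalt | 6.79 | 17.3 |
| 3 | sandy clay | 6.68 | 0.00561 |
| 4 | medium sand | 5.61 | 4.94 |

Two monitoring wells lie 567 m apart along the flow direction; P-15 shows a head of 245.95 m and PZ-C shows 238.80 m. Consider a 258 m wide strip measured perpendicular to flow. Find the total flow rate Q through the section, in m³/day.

856

Flow is parallel to layering, so each bed carries its own Darcy discharge and the transmissivities add.
Σ(K_i·b_i) = 38.4×3.07 + 17.3×6.79 + 0.00561×6.68 + 4.94×5.61 = 263.1 m²/day.
Hydraulic gradient i = (245.95 − 238.80) / 567 = 7.15 / 567 = 0.01261.
Q = Σ(K_i·b_i) · W · i = 263.1 × 258 × 0.01261 = 856.0 m³/day.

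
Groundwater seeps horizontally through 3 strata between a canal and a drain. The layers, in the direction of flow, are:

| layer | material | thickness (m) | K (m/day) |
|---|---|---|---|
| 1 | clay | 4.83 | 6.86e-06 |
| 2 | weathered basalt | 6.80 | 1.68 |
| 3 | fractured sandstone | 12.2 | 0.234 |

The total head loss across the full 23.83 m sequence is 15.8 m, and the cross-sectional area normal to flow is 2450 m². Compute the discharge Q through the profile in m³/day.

Flow is perpendicular to layering, so the layers act in series and the equivalent K is the thickness-weighted harmonic mean.
Total thickness L = 4.83 + 6.80 + 12.2 = 23.83 m.
Σ(b_i/K_i) = 4.83/6.86e-06 + 6.80/1.68 + 12.2/0.234 = 7.041e+05 d.
K_eq = L / Σ(b_i/K_i) = 23.83 / 7.041e+05 = 3.384e-05 m/day.
Q = K_eq · A · (Δh/L) = 3.384e-05 × 2450 × (15.8/23.83) = 0.05498 m³/day.

0.0550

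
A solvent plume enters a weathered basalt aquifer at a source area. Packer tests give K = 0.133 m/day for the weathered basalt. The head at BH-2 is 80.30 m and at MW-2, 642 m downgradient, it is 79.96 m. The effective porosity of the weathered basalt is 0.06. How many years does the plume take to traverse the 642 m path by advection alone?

Hydraulic gradient i = (80.30 − 79.96) / 642 = 0.34 / 642 = 0.0005296.
Darcy flux q = K · i = 0.1330 × 0.0005296 = 7.044e-05 m/day.
Seepage velocity v = q / n_e = 7.044e-05 / 0.06 = 0.001174 m/day.
Travel time t = L / v = 642 / 0.001174 = 5.469e+05 days = 1497 years.

1500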